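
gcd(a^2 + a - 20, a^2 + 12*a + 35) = a + 5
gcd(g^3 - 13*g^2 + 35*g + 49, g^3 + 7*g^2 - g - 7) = g + 1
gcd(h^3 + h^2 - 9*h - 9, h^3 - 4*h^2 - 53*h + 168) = h - 3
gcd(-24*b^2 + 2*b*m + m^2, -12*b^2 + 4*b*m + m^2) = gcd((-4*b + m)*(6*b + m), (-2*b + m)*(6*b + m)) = 6*b + m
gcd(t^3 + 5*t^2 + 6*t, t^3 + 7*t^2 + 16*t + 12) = t^2 + 5*t + 6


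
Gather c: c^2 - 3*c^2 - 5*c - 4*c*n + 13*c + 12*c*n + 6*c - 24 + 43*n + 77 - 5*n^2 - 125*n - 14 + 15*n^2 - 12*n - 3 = -2*c^2 + c*(8*n + 14) + 10*n^2 - 94*n + 36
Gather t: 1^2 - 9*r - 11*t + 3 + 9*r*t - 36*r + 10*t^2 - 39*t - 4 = -45*r + 10*t^2 + t*(9*r - 50)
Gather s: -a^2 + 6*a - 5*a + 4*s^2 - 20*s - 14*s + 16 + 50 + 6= -a^2 + a + 4*s^2 - 34*s + 72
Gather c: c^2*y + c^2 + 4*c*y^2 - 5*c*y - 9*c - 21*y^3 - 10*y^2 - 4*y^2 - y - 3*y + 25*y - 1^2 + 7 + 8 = c^2*(y + 1) + c*(4*y^2 - 5*y - 9) - 21*y^3 - 14*y^2 + 21*y + 14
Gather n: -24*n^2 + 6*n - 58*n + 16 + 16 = -24*n^2 - 52*n + 32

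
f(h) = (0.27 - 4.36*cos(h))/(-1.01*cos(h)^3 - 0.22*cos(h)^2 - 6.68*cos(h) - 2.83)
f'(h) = (0.27 - 4.36*cos(h))*(-3.03*sin(h)*cos(h)^2 - 0.44*sin(h)*cos(h) - 6.68*sin(h))/(-1.01*cos(h)^3 - 0.22*cos(h)^2 - 6.68*cos(h) - 2.83)^2 + 4.36*sin(h)/(-1.01*cos(h)^3 - 0.22*cos(h)^2 - 6.68*cos(h) - 2.83)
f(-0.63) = 0.37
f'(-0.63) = 0.07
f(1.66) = -0.29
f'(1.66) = -2.82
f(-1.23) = 0.23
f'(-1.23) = 0.50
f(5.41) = 0.34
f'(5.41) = 0.16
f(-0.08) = 0.38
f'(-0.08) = 0.00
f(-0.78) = 0.35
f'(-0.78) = 0.12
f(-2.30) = 1.74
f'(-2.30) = 3.73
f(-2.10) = 4.01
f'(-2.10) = 34.50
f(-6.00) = 0.38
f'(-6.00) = -0.02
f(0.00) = 0.38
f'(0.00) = 0.00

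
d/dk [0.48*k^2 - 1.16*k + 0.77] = 0.96*k - 1.16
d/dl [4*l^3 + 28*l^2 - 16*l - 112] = 12*l^2 + 56*l - 16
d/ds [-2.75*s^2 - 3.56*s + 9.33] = -5.5*s - 3.56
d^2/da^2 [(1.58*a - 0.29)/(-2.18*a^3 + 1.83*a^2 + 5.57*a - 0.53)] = (-45.052752*a^5 + 54.357864*a^4 - 67.463956*a^3 + 6.60534600000005*a^2 + 6.530946*a + 9.228348)/(10.360232*a^9 - 26.090676*a^8 - 57.510798*a^7 + 134.753577*a^6 + 134.256435*a^5 - 203.615418*a^4 - 138.557549*a^3 + 47.78745*a^2 - 4.693839*a + 0.148877)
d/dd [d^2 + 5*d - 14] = 2*d + 5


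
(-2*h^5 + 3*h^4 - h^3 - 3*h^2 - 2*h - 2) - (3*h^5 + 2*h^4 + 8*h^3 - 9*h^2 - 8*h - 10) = -5*h^5 + h^4 - 9*h^3 + 6*h^2 + 6*h + 8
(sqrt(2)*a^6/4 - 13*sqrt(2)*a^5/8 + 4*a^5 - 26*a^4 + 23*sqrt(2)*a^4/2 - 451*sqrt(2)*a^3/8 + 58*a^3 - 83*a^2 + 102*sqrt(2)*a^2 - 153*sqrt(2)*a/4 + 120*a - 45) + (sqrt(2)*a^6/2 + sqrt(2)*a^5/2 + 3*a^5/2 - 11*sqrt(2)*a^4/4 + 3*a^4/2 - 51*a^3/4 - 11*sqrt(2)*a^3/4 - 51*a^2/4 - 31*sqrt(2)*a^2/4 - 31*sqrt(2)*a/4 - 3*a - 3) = 3*sqrt(2)*a^6/4 - 9*sqrt(2)*a^5/8 + 11*a^5/2 - 49*a^4/2 + 35*sqrt(2)*a^4/4 - 473*sqrt(2)*a^3/8 + 181*a^3/4 - 383*a^2/4 + 377*sqrt(2)*a^2/4 - 46*sqrt(2)*a + 117*a - 48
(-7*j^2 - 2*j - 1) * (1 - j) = 7*j^3 - 5*j^2 - j - 1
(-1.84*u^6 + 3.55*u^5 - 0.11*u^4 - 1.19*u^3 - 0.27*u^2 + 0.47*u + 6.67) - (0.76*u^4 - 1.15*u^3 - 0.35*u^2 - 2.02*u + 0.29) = -1.84*u^6 + 3.55*u^5 - 0.87*u^4 - 0.04*u^3 + 0.08*u^2 + 2.49*u + 6.38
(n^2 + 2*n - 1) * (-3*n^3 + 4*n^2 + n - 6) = -3*n^5 - 2*n^4 + 12*n^3 - 8*n^2 - 13*n + 6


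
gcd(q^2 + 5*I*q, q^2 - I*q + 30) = q + 5*I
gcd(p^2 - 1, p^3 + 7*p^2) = 1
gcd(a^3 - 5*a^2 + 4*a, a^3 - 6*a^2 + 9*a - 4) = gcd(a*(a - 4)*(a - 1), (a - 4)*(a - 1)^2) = a^2 - 5*a + 4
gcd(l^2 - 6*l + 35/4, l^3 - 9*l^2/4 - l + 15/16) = l - 5/2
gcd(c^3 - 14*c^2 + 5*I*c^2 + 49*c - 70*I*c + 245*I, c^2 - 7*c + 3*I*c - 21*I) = c - 7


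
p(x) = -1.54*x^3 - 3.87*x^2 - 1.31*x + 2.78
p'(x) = -4.62*x^2 - 7.74*x - 1.31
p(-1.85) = 1.71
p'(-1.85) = -2.80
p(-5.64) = 163.35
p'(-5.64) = -104.62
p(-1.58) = 1.26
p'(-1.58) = -0.61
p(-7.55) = 454.84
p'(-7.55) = -206.22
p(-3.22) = 18.29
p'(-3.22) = -24.29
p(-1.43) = 1.24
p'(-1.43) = 0.31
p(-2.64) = 7.60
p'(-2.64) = -13.08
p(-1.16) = 1.50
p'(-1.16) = 1.45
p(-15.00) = 4349.18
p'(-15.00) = -924.71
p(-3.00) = 13.46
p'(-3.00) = -19.67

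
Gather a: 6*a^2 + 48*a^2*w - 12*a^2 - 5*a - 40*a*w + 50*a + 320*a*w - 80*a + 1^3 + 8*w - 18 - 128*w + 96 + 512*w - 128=a^2*(48*w - 6) + a*(280*w - 35) + 392*w - 49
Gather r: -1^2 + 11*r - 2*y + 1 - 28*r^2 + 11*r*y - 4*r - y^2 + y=-28*r^2 + r*(11*y + 7) - y^2 - y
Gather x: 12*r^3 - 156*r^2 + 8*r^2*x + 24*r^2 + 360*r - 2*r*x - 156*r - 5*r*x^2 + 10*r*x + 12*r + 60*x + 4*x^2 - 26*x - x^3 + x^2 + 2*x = 12*r^3 - 132*r^2 + 216*r - x^3 + x^2*(5 - 5*r) + x*(8*r^2 + 8*r + 36)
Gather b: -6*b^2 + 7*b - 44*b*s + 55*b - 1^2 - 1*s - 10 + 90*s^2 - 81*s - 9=-6*b^2 + b*(62 - 44*s) + 90*s^2 - 82*s - 20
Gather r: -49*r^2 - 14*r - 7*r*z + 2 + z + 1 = -49*r^2 + r*(-7*z - 14) + z + 3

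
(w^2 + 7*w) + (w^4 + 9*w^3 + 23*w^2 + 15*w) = w^4 + 9*w^3 + 24*w^2 + 22*w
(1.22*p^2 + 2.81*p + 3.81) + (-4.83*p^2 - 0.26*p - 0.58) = -3.61*p^2 + 2.55*p + 3.23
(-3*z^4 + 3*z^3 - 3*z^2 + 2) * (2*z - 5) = -6*z^5 + 21*z^4 - 21*z^3 + 15*z^2 + 4*z - 10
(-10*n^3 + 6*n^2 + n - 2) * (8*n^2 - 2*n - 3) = -80*n^5 + 68*n^4 + 26*n^3 - 36*n^2 + n + 6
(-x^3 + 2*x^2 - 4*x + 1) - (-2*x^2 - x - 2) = -x^3 + 4*x^2 - 3*x + 3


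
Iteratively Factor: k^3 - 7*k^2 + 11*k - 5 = (k - 1)*(k^2 - 6*k + 5) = (k - 5)*(k - 1)*(k - 1)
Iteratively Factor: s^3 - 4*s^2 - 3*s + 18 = (s + 2)*(s^2 - 6*s + 9) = (s - 3)*(s + 2)*(s - 3)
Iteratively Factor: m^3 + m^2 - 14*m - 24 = (m - 4)*(m^2 + 5*m + 6) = (m - 4)*(m + 3)*(m + 2)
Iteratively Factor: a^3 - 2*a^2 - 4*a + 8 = (a - 2)*(a^2 - 4) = (a - 2)*(a + 2)*(a - 2)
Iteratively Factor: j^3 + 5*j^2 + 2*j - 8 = (j + 4)*(j^2 + j - 2) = (j - 1)*(j + 4)*(j + 2)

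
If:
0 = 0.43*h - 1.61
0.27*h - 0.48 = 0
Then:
No Solution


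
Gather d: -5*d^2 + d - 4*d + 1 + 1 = -5*d^2 - 3*d + 2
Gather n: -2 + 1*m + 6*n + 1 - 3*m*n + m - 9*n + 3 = 2*m + n*(-3*m - 3) + 2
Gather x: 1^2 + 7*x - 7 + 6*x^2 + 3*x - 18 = 6*x^2 + 10*x - 24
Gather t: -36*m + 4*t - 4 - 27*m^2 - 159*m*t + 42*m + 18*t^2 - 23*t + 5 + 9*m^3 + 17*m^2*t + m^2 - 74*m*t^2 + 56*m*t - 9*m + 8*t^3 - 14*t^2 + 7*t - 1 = 9*m^3 - 26*m^2 - 3*m + 8*t^3 + t^2*(4 - 74*m) + t*(17*m^2 - 103*m - 12)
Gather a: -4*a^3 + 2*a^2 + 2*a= -4*a^3 + 2*a^2 + 2*a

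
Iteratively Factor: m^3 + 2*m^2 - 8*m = (m)*(m^2 + 2*m - 8) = m*(m + 4)*(m - 2)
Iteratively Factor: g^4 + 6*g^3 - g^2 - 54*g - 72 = (g + 3)*(g^3 + 3*g^2 - 10*g - 24) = (g + 2)*(g + 3)*(g^2 + g - 12) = (g + 2)*(g + 3)*(g + 4)*(g - 3)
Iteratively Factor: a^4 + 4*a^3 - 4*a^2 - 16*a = (a)*(a^3 + 4*a^2 - 4*a - 16) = a*(a + 4)*(a^2 - 4) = a*(a + 2)*(a + 4)*(a - 2)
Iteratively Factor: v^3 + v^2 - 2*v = (v + 2)*(v^2 - v) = v*(v + 2)*(v - 1)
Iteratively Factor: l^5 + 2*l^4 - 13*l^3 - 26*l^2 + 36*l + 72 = (l - 2)*(l^4 + 4*l^3 - 5*l^2 - 36*l - 36) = (l - 2)*(l + 2)*(l^3 + 2*l^2 - 9*l - 18) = (l - 2)*(l + 2)^2*(l^2 - 9) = (l - 2)*(l + 2)^2*(l + 3)*(l - 3)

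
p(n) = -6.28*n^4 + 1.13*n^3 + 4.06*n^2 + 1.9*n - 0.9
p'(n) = -25.12*n^3 + 3.39*n^2 + 8.12*n + 1.9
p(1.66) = -29.08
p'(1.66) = -90.19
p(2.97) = -418.48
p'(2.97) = -602.18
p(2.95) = -406.56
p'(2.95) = -589.53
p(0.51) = 0.85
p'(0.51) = 3.59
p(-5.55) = -6037.99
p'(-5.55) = 4355.62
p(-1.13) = -9.73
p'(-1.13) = 33.30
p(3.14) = -530.41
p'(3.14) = -716.87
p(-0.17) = -1.12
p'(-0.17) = 0.74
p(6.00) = -7738.14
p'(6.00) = -5253.26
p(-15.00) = -320854.65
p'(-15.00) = 85422.85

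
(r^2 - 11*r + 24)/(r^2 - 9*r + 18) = (r - 8)/(r - 6)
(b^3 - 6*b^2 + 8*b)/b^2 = b - 6 + 8/b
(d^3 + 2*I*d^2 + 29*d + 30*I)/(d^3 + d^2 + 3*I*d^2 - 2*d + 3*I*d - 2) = (d^2 + I*d + 30)/(d^2 + d*(1 + 2*I) + 2*I)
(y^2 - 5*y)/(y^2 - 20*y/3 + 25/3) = 3*y/(3*y - 5)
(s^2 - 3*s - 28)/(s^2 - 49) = (s + 4)/(s + 7)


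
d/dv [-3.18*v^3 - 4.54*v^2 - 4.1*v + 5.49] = -9.54*v^2 - 9.08*v - 4.1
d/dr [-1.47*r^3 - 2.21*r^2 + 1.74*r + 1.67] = -4.41*r^2 - 4.42*r + 1.74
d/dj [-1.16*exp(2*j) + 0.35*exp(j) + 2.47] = (0.35 - 2.32*exp(j))*exp(j)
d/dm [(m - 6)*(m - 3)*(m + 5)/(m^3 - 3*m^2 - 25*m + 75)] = 1/(m^2 - 10*m + 25)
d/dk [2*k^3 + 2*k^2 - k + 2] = 6*k^2 + 4*k - 1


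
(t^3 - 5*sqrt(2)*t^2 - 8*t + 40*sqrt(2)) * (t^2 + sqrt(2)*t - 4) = t^5 - 4*sqrt(2)*t^4 - 22*t^3 + 52*sqrt(2)*t^2 + 112*t - 160*sqrt(2)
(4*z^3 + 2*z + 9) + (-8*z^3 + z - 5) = -4*z^3 + 3*z + 4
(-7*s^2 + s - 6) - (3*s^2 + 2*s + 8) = -10*s^2 - s - 14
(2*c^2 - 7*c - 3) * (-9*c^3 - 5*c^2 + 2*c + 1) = -18*c^5 + 53*c^4 + 66*c^3 + 3*c^2 - 13*c - 3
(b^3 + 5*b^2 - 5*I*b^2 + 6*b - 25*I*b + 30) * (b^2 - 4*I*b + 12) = b^5 + 5*b^4 - 9*I*b^4 - 2*b^3 - 45*I*b^3 - 10*b^2 - 84*I*b^2 + 72*b - 420*I*b + 360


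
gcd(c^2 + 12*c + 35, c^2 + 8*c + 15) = c + 5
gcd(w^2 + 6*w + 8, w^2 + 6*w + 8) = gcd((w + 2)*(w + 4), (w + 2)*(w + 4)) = w^2 + 6*w + 8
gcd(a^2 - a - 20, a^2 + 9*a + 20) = a + 4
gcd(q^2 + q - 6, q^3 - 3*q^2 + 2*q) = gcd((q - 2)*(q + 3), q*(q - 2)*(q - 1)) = q - 2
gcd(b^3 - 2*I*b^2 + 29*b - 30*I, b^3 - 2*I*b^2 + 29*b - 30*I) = b^3 - 2*I*b^2 + 29*b - 30*I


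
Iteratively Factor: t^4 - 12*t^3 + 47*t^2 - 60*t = (t - 5)*(t^3 - 7*t^2 + 12*t) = (t - 5)*(t - 4)*(t^2 - 3*t) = t*(t - 5)*(t - 4)*(t - 3)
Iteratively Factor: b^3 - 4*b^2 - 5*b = (b)*(b^2 - 4*b - 5) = b*(b + 1)*(b - 5)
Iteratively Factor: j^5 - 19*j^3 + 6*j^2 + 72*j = (j - 3)*(j^4 + 3*j^3 - 10*j^2 - 24*j) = (j - 3)^2*(j^3 + 6*j^2 + 8*j) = (j - 3)^2*(j + 4)*(j^2 + 2*j) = j*(j - 3)^2*(j + 4)*(j + 2)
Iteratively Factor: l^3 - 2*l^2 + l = (l)*(l^2 - 2*l + 1) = l*(l - 1)*(l - 1)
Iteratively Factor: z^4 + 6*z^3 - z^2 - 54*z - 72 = (z + 3)*(z^3 + 3*z^2 - 10*z - 24) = (z + 2)*(z + 3)*(z^2 + z - 12) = (z + 2)*(z + 3)*(z + 4)*(z - 3)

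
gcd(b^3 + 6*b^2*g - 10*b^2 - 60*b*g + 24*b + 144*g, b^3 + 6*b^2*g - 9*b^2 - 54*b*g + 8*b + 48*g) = b + 6*g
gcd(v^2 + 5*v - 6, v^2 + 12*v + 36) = v + 6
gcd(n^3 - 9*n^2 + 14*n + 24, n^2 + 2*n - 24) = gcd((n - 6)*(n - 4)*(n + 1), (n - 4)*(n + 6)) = n - 4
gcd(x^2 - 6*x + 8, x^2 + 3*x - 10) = x - 2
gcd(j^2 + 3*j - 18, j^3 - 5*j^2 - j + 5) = 1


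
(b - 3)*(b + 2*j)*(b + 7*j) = b^3 + 9*b^2*j - 3*b^2 + 14*b*j^2 - 27*b*j - 42*j^2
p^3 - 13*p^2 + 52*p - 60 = (p - 6)*(p - 5)*(p - 2)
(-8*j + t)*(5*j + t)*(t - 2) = -40*j^2*t + 80*j^2 - 3*j*t^2 + 6*j*t + t^3 - 2*t^2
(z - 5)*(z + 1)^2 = z^3 - 3*z^2 - 9*z - 5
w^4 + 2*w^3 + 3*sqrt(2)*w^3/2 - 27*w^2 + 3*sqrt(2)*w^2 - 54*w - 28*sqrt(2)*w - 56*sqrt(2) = (w + 2)*(w - 7*sqrt(2)/2)*(w + sqrt(2))*(w + 4*sqrt(2))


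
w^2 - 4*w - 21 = (w - 7)*(w + 3)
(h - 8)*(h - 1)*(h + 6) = h^3 - 3*h^2 - 46*h + 48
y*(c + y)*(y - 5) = c*y^2 - 5*c*y + y^3 - 5*y^2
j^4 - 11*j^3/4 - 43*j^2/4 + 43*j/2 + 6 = (j - 4)*(j - 2)*(j + 1/4)*(j + 3)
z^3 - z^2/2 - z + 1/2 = (z - 1)*(z - 1/2)*(z + 1)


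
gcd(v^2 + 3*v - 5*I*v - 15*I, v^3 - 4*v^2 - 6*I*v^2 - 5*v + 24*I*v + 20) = v - 5*I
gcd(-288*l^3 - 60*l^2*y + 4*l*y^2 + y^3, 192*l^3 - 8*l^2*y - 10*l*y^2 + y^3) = -8*l + y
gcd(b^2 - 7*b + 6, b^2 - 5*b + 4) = b - 1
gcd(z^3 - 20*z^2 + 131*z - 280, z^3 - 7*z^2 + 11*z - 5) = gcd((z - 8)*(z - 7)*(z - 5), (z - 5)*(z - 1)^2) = z - 5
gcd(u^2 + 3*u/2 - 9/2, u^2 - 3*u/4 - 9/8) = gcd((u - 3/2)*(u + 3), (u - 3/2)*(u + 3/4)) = u - 3/2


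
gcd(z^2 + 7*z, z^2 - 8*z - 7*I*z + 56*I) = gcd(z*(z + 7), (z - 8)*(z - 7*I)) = 1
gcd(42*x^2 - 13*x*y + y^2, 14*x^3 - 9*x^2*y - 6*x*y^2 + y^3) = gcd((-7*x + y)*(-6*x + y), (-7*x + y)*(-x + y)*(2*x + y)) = 7*x - y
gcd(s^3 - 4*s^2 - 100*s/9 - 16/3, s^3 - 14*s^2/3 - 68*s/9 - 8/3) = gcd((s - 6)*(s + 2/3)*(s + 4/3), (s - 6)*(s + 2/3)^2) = s^2 - 16*s/3 - 4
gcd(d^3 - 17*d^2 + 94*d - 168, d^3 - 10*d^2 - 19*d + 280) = d - 7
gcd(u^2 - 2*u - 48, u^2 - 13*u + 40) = u - 8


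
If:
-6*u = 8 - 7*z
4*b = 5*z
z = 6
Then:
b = 15/2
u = 17/3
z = 6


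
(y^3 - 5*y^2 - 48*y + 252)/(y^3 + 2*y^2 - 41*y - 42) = (y - 6)/(y + 1)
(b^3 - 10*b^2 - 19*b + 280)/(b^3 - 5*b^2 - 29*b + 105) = (b - 8)/(b - 3)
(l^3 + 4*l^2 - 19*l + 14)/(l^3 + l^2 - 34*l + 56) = (l - 1)/(l - 4)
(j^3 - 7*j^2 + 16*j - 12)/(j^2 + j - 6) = (j^2 - 5*j + 6)/(j + 3)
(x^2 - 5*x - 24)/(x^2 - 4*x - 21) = (x - 8)/(x - 7)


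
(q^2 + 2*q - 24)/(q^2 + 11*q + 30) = (q - 4)/(q + 5)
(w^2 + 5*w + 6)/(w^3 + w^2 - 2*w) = (w + 3)/(w*(w - 1))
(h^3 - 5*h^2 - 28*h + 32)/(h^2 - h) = h - 4 - 32/h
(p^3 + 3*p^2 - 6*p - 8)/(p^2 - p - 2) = p + 4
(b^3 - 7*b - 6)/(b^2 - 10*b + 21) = (b^2 + 3*b + 2)/(b - 7)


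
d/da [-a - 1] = -1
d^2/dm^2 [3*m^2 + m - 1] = 6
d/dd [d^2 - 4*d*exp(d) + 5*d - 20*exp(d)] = -4*d*exp(d) + 2*d - 24*exp(d) + 5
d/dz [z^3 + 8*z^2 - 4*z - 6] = 3*z^2 + 16*z - 4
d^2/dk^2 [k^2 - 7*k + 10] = 2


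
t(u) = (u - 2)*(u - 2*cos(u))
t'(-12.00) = -42.71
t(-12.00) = 191.63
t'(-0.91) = -0.45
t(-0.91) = 6.22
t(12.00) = 103.12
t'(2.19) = 3.85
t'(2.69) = 5.78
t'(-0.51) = -2.31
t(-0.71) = 6.03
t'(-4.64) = -24.38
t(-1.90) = 4.89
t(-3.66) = 10.88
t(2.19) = 0.64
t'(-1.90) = 2.23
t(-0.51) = 5.66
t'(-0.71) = -1.40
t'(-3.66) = -13.19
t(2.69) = 3.10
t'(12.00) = 9.58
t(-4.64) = 29.85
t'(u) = u + (u - 2)*(2*sin(u) + 1) - 2*cos(u)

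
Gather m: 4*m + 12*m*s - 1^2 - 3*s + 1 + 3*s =m*(12*s + 4)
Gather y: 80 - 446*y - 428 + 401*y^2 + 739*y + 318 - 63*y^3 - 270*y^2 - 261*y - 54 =-63*y^3 + 131*y^2 + 32*y - 84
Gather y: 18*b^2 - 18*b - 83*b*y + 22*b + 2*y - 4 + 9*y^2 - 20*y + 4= 18*b^2 + 4*b + 9*y^2 + y*(-83*b - 18)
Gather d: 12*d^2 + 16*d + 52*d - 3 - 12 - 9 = 12*d^2 + 68*d - 24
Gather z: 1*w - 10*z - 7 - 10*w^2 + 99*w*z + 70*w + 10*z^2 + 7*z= -10*w^2 + 71*w + 10*z^2 + z*(99*w - 3) - 7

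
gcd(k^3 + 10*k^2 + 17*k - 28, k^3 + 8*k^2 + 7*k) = k + 7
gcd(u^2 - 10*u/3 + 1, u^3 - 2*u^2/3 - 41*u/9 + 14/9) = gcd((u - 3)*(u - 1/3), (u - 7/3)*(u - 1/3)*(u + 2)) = u - 1/3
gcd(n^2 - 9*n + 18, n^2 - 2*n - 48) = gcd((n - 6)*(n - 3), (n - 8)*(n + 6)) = 1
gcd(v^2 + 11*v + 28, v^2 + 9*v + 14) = v + 7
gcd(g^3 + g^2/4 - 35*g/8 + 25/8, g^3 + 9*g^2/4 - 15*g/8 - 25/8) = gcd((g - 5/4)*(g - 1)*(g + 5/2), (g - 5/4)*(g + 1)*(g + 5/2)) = g^2 + 5*g/4 - 25/8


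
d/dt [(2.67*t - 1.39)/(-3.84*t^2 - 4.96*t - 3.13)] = (10.2528*t^2 - 10.6752*t - 15.2515)/(14.7456*t^4 + 38.0928*t^3 + 48.64*t^2 + 31.0496*t + 9.7969)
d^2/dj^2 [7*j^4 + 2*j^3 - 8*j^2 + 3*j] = 84*j^2 + 12*j - 16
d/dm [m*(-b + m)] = -b + 2*m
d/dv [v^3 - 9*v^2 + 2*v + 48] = 3*v^2 - 18*v + 2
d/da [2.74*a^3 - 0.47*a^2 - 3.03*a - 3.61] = 8.22*a^2 - 0.94*a - 3.03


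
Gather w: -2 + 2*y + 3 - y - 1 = y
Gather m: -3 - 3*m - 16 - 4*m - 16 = -7*m - 35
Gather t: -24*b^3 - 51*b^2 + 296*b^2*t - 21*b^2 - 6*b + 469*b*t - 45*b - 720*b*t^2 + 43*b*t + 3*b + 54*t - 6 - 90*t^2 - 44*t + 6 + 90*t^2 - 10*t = -24*b^3 - 72*b^2 - 720*b*t^2 - 48*b + t*(296*b^2 + 512*b)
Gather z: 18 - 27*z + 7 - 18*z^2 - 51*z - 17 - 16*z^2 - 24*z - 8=-34*z^2 - 102*z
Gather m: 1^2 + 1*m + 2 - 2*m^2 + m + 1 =-2*m^2 + 2*m + 4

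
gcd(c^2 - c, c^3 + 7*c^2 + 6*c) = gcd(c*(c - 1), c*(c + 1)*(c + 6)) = c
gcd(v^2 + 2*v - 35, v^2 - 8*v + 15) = v - 5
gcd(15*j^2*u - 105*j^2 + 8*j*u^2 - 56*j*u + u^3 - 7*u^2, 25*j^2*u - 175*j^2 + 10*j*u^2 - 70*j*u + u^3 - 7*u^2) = 5*j*u - 35*j + u^2 - 7*u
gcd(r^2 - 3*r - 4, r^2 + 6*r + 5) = r + 1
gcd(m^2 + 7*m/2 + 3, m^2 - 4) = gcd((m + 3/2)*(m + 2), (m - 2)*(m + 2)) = m + 2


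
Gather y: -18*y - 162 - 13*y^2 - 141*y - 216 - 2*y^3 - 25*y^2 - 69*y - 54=-2*y^3 - 38*y^2 - 228*y - 432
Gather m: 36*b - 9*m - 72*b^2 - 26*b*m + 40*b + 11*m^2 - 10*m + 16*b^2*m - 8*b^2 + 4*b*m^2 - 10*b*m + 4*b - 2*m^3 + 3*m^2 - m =-80*b^2 + 80*b - 2*m^3 + m^2*(4*b + 14) + m*(16*b^2 - 36*b - 20)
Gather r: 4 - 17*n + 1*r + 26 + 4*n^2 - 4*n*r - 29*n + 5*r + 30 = 4*n^2 - 46*n + r*(6 - 4*n) + 60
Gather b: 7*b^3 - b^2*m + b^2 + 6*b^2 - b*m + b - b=7*b^3 + b^2*(7 - m) - b*m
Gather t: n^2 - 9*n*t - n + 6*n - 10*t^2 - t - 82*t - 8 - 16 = n^2 + 5*n - 10*t^2 + t*(-9*n - 83) - 24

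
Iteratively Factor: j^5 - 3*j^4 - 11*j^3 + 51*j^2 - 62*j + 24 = (j - 1)*(j^4 - 2*j^3 - 13*j^2 + 38*j - 24) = (j - 1)^2*(j^3 - j^2 - 14*j + 24) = (j - 3)*(j - 1)^2*(j^2 + 2*j - 8) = (j - 3)*(j - 2)*(j - 1)^2*(j + 4)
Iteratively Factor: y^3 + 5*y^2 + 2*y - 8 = (y + 2)*(y^2 + 3*y - 4) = (y - 1)*(y + 2)*(y + 4)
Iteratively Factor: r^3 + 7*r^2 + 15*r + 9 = (r + 3)*(r^2 + 4*r + 3) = (r + 1)*(r + 3)*(r + 3)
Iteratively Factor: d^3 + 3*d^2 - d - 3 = (d + 3)*(d^2 - 1) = (d + 1)*(d + 3)*(d - 1)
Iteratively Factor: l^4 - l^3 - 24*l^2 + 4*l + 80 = (l - 5)*(l^3 + 4*l^2 - 4*l - 16) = (l - 5)*(l + 4)*(l^2 - 4) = (l - 5)*(l - 2)*(l + 4)*(l + 2)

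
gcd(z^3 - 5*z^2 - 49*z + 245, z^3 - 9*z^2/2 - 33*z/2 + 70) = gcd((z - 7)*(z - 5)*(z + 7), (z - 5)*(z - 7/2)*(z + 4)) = z - 5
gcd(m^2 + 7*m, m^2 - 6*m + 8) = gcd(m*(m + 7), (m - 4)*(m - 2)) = 1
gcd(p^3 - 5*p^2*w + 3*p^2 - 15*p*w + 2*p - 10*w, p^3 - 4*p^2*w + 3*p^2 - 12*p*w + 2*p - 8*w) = p^2 + 3*p + 2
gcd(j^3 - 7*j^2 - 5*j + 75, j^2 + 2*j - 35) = j - 5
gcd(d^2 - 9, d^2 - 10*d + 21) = d - 3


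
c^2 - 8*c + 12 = (c - 6)*(c - 2)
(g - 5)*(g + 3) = g^2 - 2*g - 15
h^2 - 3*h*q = h*(h - 3*q)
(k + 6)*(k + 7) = k^2 + 13*k + 42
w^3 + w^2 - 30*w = w*(w - 5)*(w + 6)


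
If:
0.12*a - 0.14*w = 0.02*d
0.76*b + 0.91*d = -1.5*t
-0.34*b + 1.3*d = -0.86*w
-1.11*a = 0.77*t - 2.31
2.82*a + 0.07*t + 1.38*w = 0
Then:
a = -0.12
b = -4.72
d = -1.29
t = 3.17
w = 0.08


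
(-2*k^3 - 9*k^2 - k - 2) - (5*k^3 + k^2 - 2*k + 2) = -7*k^3 - 10*k^2 + k - 4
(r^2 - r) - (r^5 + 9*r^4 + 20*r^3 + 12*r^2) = -r^5 - 9*r^4 - 20*r^3 - 11*r^2 - r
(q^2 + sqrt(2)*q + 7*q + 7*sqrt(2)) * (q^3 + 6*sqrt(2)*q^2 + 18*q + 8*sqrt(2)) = q^5 + 7*q^4 + 7*sqrt(2)*q^4 + 30*q^3 + 49*sqrt(2)*q^3 + 26*sqrt(2)*q^2 + 210*q^2 + 16*q + 182*sqrt(2)*q + 112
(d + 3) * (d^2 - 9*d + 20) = d^3 - 6*d^2 - 7*d + 60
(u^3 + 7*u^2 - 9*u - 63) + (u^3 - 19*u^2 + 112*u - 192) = 2*u^3 - 12*u^2 + 103*u - 255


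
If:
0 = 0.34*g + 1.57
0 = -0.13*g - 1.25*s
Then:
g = -4.62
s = 0.48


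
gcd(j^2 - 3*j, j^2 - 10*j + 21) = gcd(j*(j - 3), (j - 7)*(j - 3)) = j - 3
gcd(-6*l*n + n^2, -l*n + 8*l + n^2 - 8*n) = 1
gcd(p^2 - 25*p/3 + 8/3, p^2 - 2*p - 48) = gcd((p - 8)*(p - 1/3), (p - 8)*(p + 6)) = p - 8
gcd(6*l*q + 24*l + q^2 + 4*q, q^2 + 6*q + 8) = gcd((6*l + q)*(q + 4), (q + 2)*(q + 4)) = q + 4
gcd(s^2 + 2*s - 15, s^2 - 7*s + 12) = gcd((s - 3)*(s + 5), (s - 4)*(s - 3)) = s - 3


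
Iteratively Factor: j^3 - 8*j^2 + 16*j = (j - 4)*(j^2 - 4*j) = j*(j - 4)*(j - 4)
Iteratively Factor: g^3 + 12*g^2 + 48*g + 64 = (g + 4)*(g^2 + 8*g + 16) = (g + 4)^2*(g + 4)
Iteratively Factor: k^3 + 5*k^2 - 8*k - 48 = (k + 4)*(k^2 + k - 12) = (k + 4)^2*(k - 3)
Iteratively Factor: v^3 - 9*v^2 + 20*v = (v - 4)*(v^2 - 5*v) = v*(v - 4)*(v - 5)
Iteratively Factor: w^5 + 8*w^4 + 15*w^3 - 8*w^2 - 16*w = (w - 1)*(w^4 + 9*w^3 + 24*w^2 + 16*w) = w*(w - 1)*(w^3 + 9*w^2 + 24*w + 16) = w*(w - 1)*(w + 4)*(w^2 + 5*w + 4) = w*(w - 1)*(w + 4)^2*(w + 1)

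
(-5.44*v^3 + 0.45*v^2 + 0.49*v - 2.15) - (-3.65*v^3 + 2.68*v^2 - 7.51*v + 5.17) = -1.79*v^3 - 2.23*v^2 + 8.0*v - 7.32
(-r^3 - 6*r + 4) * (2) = -2*r^3 - 12*r + 8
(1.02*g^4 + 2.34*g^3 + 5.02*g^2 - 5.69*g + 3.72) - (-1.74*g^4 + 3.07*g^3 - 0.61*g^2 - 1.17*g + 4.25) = 2.76*g^4 - 0.73*g^3 + 5.63*g^2 - 4.52*g - 0.53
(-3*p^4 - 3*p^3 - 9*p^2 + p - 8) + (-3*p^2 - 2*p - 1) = -3*p^4 - 3*p^3 - 12*p^2 - p - 9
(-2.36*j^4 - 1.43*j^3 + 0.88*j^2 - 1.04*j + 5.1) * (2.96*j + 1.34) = -6.9856*j^5 - 7.3952*j^4 + 0.6886*j^3 - 1.8992*j^2 + 13.7024*j + 6.834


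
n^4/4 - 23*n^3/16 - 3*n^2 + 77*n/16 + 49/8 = (n/2 + 1/2)*(n/2 + 1)*(n - 7)*(n - 7/4)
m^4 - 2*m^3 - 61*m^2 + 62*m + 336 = (m - 8)*(m - 3)*(m + 2)*(m + 7)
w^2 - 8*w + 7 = (w - 7)*(w - 1)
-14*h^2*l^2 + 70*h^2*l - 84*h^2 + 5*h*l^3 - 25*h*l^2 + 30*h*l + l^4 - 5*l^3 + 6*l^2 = (-2*h + l)*(7*h + l)*(l - 3)*(l - 2)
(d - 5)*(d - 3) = d^2 - 8*d + 15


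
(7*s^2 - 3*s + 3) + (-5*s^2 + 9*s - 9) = 2*s^2 + 6*s - 6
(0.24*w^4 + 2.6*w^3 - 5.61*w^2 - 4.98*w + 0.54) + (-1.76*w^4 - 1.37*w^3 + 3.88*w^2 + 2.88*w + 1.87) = -1.52*w^4 + 1.23*w^3 - 1.73*w^2 - 2.1*w + 2.41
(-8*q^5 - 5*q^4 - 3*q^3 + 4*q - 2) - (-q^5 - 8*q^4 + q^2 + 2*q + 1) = -7*q^5 + 3*q^4 - 3*q^3 - q^2 + 2*q - 3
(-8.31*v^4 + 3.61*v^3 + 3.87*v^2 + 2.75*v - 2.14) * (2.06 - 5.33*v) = 44.2923*v^5 - 36.3599*v^4 - 13.1905*v^3 - 6.6853*v^2 + 17.0712*v - 4.4084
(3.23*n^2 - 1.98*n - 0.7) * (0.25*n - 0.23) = 0.8075*n^3 - 1.2379*n^2 + 0.2804*n + 0.161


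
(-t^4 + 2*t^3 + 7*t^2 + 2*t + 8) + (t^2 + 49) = -t^4 + 2*t^3 + 8*t^2 + 2*t + 57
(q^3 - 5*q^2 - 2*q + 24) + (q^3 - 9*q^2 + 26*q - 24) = 2*q^3 - 14*q^2 + 24*q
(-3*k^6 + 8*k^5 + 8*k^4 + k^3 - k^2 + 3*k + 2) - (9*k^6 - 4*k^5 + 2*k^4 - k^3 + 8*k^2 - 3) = -12*k^6 + 12*k^5 + 6*k^4 + 2*k^3 - 9*k^2 + 3*k + 5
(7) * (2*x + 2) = 14*x + 14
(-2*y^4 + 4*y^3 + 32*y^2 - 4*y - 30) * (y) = -2*y^5 + 4*y^4 + 32*y^3 - 4*y^2 - 30*y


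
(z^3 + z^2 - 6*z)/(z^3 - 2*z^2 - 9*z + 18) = z/(z - 3)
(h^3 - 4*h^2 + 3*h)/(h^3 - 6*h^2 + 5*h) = (h - 3)/(h - 5)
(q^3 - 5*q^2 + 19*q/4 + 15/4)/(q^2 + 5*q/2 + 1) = (2*q^2 - 11*q + 15)/(2*(q + 2))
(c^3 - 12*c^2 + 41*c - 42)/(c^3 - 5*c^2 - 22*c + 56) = (c - 3)/(c + 4)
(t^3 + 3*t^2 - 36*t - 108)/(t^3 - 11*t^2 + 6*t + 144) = (t + 6)/(t - 8)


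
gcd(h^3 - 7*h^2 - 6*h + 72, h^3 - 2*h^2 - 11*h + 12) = h^2 - h - 12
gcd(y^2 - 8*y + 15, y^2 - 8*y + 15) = y^2 - 8*y + 15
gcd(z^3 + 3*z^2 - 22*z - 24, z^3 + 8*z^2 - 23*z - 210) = z + 6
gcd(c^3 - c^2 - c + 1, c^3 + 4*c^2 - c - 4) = c^2 - 1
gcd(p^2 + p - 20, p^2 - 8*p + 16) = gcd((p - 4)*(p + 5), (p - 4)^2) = p - 4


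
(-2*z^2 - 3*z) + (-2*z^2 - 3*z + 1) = -4*z^2 - 6*z + 1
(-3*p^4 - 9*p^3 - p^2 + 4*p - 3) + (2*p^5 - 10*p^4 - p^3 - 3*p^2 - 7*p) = 2*p^5 - 13*p^4 - 10*p^3 - 4*p^2 - 3*p - 3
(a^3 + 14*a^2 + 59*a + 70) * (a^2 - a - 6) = a^5 + 13*a^4 + 39*a^3 - 73*a^2 - 424*a - 420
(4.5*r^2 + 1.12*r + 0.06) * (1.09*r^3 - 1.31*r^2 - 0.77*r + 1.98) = 4.905*r^5 - 4.6742*r^4 - 4.8668*r^3 + 7.969*r^2 + 2.1714*r + 0.1188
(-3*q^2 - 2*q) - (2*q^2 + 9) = -5*q^2 - 2*q - 9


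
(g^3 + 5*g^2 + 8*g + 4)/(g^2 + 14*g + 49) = (g^3 + 5*g^2 + 8*g + 4)/(g^2 + 14*g + 49)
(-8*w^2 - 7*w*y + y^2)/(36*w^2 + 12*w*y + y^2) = (-8*w^2 - 7*w*y + y^2)/(36*w^2 + 12*w*y + y^2)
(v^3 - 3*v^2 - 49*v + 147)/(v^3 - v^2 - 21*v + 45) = (v^2 - 49)/(v^2 + 2*v - 15)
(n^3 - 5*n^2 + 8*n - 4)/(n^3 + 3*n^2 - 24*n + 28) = (n - 1)/(n + 7)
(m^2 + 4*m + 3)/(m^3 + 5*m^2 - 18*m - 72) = (m + 1)/(m^2 + 2*m - 24)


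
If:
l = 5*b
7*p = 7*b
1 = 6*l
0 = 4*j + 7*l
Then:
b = 1/30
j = -7/24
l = 1/6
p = 1/30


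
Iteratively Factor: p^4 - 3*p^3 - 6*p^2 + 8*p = (p + 2)*(p^3 - 5*p^2 + 4*p) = (p - 4)*(p + 2)*(p^2 - p) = p*(p - 4)*(p + 2)*(p - 1)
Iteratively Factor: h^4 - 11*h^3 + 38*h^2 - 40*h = (h)*(h^3 - 11*h^2 + 38*h - 40) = h*(h - 4)*(h^2 - 7*h + 10) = h*(h - 4)*(h - 2)*(h - 5)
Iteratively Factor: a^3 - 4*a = (a + 2)*(a^2 - 2*a) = (a - 2)*(a + 2)*(a)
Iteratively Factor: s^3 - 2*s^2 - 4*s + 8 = (s + 2)*(s^2 - 4*s + 4) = (s - 2)*(s + 2)*(s - 2)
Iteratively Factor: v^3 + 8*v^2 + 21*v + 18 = (v + 2)*(v^2 + 6*v + 9) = (v + 2)*(v + 3)*(v + 3)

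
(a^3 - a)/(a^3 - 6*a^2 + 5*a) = (a + 1)/(a - 5)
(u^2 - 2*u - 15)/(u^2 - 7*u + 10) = (u + 3)/(u - 2)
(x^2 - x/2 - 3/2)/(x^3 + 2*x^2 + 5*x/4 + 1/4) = 2*(2*x - 3)/(4*x^2 + 4*x + 1)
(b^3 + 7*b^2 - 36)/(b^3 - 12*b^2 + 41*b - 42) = (b^2 + 9*b + 18)/(b^2 - 10*b + 21)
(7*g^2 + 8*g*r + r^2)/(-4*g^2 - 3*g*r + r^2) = (7*g + r)/(-4*g + r)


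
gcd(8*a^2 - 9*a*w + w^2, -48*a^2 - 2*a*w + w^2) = -8*a + w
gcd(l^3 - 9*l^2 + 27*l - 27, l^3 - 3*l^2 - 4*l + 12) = l - 3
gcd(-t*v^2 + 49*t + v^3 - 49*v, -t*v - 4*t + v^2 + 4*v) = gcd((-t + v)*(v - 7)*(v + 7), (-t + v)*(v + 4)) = t - v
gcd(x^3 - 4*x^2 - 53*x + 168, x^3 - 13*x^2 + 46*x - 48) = x^2 - 11*x + 24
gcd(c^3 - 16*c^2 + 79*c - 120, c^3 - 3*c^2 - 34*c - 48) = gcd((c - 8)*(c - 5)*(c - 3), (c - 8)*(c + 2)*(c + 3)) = c - 8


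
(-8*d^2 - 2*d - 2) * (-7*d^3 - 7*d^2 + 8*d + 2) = 56*d^5 + 70*d^4 - 36*d^3 - 18*d^2 - 20*d - 4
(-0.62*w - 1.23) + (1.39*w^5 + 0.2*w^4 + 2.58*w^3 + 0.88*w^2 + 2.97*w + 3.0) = 1.39*w^5 + 0.2*w^4 + 2.58*w^3 + 0.88*w^2 + 2.35*w + 1.77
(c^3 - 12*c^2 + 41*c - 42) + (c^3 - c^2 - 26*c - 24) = 2*c^3 - 13*c^2 + 15*c - 66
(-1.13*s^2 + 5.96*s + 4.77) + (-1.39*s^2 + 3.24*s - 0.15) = -2.52*s^2 + 9.2*s + 4.62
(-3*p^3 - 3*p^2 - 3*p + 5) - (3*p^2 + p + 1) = -3*p^3 - 6*p^2 - 4*p + 4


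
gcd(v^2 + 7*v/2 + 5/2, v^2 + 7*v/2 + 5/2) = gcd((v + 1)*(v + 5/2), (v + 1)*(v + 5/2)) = v^2 + 7*v/2 + 5/2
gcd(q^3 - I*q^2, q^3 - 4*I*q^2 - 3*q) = q^2 - I*q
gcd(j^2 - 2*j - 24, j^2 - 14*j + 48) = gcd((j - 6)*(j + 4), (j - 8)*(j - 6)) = j - 6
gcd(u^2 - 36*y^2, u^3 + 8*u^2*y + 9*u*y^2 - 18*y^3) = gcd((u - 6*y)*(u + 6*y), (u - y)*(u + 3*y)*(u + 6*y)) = u + 6*y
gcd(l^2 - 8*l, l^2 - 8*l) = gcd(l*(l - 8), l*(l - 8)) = l^2 - 8*l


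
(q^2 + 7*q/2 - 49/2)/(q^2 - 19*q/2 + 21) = (q + 7)/(q - 6)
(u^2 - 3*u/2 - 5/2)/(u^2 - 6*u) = (2*u^2 - 3*u - 5)/(2*u*(u - 6))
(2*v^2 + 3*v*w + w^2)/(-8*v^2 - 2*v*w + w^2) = (-v - w)/(4*v - w)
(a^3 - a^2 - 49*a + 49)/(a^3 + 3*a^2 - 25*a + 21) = (a - 7)/(a - 3)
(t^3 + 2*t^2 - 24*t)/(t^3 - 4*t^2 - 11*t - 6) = t*(-t^2 - 2*t + 24)/(-t^3 + 4*t^2 + 11*t + 6)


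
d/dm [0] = 0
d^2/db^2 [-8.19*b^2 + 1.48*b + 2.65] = -16.3800000000000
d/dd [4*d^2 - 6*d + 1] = 8*d - 6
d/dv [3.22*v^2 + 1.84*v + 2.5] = 6.44*v + 1.84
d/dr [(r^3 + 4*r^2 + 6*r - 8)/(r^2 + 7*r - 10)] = (r^4 + 14*r^3 - 8*r^2 - 64*r - 4)/(r^4 + 14*r^3 + 29*r^2 - 140*r + 100)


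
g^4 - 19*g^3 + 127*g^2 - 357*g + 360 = (g - 8)*(g - 5)*(g - 3)^2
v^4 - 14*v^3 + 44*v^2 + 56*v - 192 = (v - 8)*(v - 6)*(v - 2)*(v + 2)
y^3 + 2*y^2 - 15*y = y*(y - 3)*(y + 5)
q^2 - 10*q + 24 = (q - 6)*(q - 4)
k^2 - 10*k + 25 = (k - 5)^2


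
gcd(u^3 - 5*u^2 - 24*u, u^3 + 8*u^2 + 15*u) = u^2 + 3*u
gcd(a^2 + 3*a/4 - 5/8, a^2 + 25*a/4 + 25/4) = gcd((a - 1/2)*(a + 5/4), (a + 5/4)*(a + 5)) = a + 5/4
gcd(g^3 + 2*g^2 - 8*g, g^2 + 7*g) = g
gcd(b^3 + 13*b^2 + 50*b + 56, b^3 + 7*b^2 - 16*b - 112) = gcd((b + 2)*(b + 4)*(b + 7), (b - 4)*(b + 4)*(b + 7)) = b^2 + 11*b + 28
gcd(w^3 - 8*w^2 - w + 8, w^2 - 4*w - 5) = w + 1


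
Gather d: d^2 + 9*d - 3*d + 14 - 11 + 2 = d^2 + 6*d + 5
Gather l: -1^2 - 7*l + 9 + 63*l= 56*l + 8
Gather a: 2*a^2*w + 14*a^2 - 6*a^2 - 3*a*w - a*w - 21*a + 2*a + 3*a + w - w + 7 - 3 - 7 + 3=a^2*(2*w + 8) + a*(-4*w - 16)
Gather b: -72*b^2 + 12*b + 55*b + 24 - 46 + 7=-72*b^2 + 67*b - 15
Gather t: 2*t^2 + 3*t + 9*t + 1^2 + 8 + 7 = 2*t^2 + 12*t + 16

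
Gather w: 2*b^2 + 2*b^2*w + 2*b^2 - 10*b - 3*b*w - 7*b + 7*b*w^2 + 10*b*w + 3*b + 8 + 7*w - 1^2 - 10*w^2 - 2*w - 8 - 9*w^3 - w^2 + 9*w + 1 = 4*b^2 - 14*b - 9*w^3 + w^2*(7*b - 11) + w*(2*b^2 + 7*b + 14)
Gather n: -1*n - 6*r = -n - 6*r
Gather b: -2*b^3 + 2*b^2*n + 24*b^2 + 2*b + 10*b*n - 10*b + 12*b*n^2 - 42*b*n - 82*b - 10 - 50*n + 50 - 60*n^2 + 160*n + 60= -2*b^3 + b^2*(2*n + 24) + b*(12*n^2 - 32*n - 90) - 60*n^2 + 110*n + 100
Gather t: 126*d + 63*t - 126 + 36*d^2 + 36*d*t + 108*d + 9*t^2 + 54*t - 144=36*d^2 + 234*d + 9*t^2 + t*(36*d + 117) - 270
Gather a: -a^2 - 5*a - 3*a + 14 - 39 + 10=-a^2 - 8*a - 15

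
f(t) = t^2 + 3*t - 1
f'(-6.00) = -9.00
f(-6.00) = 17.00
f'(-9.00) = -15.00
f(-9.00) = 53.00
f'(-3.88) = -4.76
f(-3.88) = 2.41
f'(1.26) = 5.52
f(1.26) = 4.37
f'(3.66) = 10.32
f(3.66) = 23.38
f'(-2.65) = -2.30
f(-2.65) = -1.93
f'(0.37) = 3.74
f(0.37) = 0.25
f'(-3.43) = -3.86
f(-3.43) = 0.47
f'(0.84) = 4.68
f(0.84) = 2.23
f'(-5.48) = -7.96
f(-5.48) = 12.59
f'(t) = 2*t + 3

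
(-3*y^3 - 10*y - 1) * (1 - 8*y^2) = 24*y^5 + 77*y^3 + 8*y^2 - 10*y - 1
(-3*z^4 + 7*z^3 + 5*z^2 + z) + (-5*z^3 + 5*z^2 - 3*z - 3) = -3*z^4 + 2*z^3 + 10*z^2 - 2*z - 3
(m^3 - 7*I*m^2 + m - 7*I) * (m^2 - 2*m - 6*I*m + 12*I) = m^5 - 2*m^4 - 13*I*m^4 - 41*m^3 + 26*I*m^3 + 82*m^2 - 13*I*m^2 - 42*m + 26*I*m + 84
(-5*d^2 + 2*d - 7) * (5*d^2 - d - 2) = -25*d^4 + 15*d^3 - 27*d^2 + 3*d + 14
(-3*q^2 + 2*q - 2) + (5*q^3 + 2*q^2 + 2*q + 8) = 5*q^3 - q^2 + 4*q + 6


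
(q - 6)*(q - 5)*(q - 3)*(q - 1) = q^4 - 15*q^3 + 77*q^2 - 153*q + 90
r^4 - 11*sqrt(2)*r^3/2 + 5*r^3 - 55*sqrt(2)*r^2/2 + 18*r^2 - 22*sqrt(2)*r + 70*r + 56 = (r + 1)*(r + 4)*(r - 7*sqrt(2)/2)*(r - 2*sqrt(2))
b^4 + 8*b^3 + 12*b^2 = b^2*(b + 2)*(b + 6)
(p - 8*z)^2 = p^2 - 16*p*z + 64*z^2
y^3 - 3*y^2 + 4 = (y - 2)^2*(y + 1)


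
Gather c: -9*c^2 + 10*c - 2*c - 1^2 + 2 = -9*c^2 + 8*c + 1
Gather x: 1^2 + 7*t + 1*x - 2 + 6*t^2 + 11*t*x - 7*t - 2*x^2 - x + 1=6*t^2 + 11*t*x - 2*x^2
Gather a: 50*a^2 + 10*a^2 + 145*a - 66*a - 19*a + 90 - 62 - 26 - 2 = 60*a^2 + 60*a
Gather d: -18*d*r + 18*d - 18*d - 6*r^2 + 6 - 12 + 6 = -18*d*r - 6*r^2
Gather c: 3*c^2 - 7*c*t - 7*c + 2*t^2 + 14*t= 3*c^2 + c*(-7*t - 7) + 2*t^2 + 14*t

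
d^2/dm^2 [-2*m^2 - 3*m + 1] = -4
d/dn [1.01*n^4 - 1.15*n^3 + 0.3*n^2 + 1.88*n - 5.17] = 4.04*n^3 - 3.45*n^2 + 0.6*n + 1.88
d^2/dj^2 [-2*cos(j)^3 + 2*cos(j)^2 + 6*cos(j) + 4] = -18*sin(j)^2*cos(j) + 8*sin(j)^2 - 4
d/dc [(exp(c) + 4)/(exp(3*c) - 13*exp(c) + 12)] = 2*(2 - exp(c))*exp(c)/(exp(4*c) - 8*exp(3*c) + 22*exp(2*c) - 24*exp(c) + 9)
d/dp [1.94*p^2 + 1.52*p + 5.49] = 3.88*p + 1.52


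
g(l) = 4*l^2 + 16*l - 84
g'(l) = 8*l + 16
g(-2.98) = -96.16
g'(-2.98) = -7.84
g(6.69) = 202.06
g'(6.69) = 69.52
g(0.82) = -68.19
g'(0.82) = 22.56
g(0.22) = -80.29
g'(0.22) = 17.76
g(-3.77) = -87.47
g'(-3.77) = -14.16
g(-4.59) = -73.17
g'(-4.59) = -20.72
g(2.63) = -14.25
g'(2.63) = 37.04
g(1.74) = -44.05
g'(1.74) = 29.92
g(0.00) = -84.00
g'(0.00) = 16.00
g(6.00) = 156.00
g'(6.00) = 64.00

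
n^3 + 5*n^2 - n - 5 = (n - 1)*(n + 1)*(n + 5)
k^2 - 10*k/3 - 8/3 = (k - 4)*(k + 2/3)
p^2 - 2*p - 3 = (p - 3)*(p + 1)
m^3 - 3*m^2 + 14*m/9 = m*(m - 7/3)*(m - 2/3)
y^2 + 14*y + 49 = (y + 7)^2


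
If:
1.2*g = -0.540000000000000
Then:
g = -0.45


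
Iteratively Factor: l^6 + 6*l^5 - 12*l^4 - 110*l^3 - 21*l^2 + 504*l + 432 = (l - 3)*(l^5 + 9*l^4 + 15*l^3 - 65*l^2 - 216*l - 144) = (l - 3)*(l + 1)*(l^4 + 8*l^3 + 7*l^2 - 72*l - 144) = (l - 3)^2*(l + 1)*(l^3 + 11*l^2 + 40*l + 48) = (l - 3)^2*(l + 1)*(l + 4)*(l^2 + 7*l + 12) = (l - 3)^2*(l + 1)*(l + 4)^2*(l + 3)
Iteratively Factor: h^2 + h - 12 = (h - 3)*(h + 4)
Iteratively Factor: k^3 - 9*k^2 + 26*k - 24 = (k - 2)*(k^2 - 7*k + 12) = (k - 4)*(k - 2)*(k - 3)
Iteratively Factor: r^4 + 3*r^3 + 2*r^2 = (r)*(r^3 + 3*r^2 + 2*r) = r*(r + 2)*(r^2 + r) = r^2*(r + 2)*(r + 1)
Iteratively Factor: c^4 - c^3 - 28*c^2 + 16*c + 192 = (c - 4)*(c^3 + 3*c^2 - 16*c - 48) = (c - 4)^2*(c^2 + 7*c + 12) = (c - 4)^2*(c + 4)*(c + 3)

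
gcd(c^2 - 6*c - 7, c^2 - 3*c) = 1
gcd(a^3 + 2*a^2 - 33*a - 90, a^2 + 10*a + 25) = a + 5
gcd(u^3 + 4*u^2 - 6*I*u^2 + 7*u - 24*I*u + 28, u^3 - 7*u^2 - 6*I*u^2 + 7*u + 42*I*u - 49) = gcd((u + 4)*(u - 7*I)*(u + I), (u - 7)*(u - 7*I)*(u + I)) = u^2 - 6*I*u + 7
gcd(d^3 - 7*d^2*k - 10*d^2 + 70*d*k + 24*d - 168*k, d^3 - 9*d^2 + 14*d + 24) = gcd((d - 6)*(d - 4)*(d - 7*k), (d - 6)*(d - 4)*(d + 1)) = d^2 - 10*d + 24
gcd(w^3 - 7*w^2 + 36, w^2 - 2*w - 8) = w + 2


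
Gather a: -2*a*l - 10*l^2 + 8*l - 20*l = -2*a*l - 10*l^2 - 12*l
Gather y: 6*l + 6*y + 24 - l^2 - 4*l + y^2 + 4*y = -l^2 + 2*l + y^2 + 10*y + 24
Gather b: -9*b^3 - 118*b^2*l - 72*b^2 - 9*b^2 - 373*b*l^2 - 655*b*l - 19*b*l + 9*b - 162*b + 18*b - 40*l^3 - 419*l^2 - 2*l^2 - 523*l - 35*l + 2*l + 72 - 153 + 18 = -9*b^3 + b^2*(-118*l - 81) + b*(-373*l^2 - 674*l - 135) - 40*l^3 - 421*l^2 - 556*l - 63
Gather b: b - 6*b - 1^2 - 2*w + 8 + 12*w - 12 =-5*b + 10*w - 5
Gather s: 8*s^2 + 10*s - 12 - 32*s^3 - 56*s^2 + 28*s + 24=-32*s^3 - 48*s^2 + 38*s + 12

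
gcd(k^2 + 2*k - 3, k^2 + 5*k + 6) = k + 3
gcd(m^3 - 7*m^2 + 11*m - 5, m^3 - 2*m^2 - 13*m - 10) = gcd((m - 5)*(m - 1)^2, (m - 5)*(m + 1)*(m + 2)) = m - 5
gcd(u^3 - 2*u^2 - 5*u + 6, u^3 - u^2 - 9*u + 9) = u^2 - 4*u + 3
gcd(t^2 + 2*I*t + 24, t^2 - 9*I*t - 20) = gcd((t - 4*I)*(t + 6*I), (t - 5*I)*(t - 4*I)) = t - 4*I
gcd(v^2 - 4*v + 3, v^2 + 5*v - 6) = v - 1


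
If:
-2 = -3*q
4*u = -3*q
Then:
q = 2/3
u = -1/2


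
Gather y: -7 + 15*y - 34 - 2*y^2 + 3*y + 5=-2*y^2 + 18*y - 36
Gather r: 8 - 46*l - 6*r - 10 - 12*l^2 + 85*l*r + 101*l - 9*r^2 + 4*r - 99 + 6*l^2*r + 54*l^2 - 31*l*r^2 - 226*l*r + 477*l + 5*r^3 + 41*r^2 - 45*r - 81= 42*l^2 + 532*l + 5*r^3 + r^2*(32 - 31*l) + r*(6*l^2 - 141*l - 47) - 182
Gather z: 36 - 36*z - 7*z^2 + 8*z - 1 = -7*z^2 - 28*z + 35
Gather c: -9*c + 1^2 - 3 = -9*c - 2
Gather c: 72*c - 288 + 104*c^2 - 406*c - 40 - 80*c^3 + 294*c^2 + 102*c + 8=-80*c^3 + 398*c^2 - 232*c - 320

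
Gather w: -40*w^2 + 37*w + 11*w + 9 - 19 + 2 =-40*w^2 + 48*w - 8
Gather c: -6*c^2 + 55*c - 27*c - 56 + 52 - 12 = -6*c^2 + 28*c - 16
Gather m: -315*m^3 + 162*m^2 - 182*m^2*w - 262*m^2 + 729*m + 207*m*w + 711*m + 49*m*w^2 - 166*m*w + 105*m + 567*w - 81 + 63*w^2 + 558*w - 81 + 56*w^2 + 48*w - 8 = -315*m^3 + m^2*(-182*w - 100) + m*(49*w^2 + 41*w + 1545) + 119*w^2 + 1173*w - 170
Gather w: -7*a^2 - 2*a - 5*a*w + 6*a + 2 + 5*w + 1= -7*a^2 + 4*a + w*(5 - 5*a) + 3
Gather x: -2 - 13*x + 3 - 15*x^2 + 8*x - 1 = -15*x^2 - 5*x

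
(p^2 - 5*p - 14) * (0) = 0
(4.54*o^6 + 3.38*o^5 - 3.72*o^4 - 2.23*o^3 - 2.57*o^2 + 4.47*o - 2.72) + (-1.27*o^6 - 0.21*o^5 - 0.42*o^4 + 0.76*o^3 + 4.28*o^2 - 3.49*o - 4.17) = 3.27*o^6 + 3.17*o^5 - 4.14*o^4 - 1.47*o^3 + 1.71*o^2 + 0.98*o - 6.89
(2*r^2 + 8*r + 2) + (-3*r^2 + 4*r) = -r^2 + 12*r + 2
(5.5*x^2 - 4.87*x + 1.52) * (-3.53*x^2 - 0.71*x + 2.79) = -19.415*x^4 + 13.2861*x^3 + 13.4371*x^2 - 14.6665*x + 4.2408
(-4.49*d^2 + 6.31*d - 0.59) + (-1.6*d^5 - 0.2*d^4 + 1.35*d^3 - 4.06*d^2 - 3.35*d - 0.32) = -1.6*d^5 - 0.2*d^4 + 1.35*d^3 - 8.55*d^2 + 2.96*d - 0.91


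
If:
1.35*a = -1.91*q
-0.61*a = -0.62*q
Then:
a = 0.00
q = 0.00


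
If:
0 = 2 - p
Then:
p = 2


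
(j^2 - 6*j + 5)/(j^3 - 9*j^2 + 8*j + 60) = (j - 1)/(j^2 - 4*j - 12)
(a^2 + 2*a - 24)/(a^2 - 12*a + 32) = (a + 6)/(a - 8)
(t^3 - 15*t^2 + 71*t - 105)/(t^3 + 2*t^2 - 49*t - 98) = (t^2 - 8*t + 15)/(t^2 + 9*t + 14)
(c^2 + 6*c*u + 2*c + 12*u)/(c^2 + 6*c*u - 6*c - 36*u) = (c + 2)/(c - 6)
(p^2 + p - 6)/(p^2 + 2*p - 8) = (p + 3)/(p + 4)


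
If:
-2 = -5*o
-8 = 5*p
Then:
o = 2/5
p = -8/5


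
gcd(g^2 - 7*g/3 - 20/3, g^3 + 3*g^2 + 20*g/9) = g + 5/3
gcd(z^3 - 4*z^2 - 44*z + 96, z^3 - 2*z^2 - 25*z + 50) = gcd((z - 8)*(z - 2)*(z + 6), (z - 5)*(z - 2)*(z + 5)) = z - 2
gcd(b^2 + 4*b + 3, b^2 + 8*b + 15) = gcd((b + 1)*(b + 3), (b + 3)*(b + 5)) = b + 3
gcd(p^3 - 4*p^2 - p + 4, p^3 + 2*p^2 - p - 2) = p^2 - 1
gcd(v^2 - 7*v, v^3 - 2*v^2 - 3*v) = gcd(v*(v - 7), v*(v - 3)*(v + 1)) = v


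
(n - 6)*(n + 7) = n^2 + n - 42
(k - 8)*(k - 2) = k^2 - 10*k + 16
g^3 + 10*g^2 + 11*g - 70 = (g - 2)*(g + 5)*(g + 7)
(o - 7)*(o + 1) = o^2 - 6*o - 7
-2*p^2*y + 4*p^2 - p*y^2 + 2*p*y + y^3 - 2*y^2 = (-2*p + y)*(p + y)*(y - 2)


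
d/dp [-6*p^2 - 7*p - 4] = -12*p - 7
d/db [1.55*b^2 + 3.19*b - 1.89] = 3.1*b + 3.19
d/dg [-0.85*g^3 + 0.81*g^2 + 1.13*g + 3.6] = -2.55*g^2 + 1.62*g + 1.13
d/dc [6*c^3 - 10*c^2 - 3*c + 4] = 18*c^2 - 20*c - 3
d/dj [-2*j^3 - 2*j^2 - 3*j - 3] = -6*j^2 - 4*j - 3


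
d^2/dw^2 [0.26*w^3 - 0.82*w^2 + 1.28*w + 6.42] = 1.56*w - 1.64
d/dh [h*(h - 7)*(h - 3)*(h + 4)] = 4*h^3 - 18*h^2 - 38*h + 84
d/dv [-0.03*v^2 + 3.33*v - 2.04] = 3.33 - 0.06*v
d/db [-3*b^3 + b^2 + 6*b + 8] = -9*b^2 + 2*b + 6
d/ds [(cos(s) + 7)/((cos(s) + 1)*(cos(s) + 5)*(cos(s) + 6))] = (339*cos(s) + 33*cos(2*s) + cos(3*s) + 547)*sin(s)/(2*(cos(s) + 1)^2*(cos(s) + 5)^2*(cos(s) + 6)^2)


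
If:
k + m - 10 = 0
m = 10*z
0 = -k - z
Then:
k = -10/9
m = 100/9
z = 10/9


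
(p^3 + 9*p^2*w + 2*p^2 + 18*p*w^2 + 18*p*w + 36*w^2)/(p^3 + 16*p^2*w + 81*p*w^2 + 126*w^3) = (p + 2)/(p + 7*w)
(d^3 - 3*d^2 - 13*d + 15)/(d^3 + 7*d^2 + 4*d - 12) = (d^2 - 2*d - 15)/(d^2 + 8*d + 12)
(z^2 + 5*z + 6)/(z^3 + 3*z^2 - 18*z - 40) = (z + 3)/(z^2 + z - 20)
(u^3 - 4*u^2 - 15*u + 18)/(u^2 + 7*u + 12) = (u^2 - 7*u + 6)/(u + 4)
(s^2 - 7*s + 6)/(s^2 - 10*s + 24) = (s - 1)/(s - 4)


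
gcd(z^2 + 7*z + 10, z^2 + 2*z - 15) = z + 5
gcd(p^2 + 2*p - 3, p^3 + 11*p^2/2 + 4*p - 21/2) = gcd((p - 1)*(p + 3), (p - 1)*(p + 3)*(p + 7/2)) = p^2 + 2*p - 3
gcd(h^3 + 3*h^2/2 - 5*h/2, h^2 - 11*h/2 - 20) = h + 5/2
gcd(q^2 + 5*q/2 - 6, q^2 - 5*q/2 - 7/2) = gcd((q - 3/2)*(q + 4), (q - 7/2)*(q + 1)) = 1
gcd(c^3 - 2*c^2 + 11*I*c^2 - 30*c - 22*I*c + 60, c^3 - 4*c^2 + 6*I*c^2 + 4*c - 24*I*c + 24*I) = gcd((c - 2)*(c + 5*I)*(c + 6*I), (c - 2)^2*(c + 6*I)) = c^2 + c*(-2 + 6*I) - 12*I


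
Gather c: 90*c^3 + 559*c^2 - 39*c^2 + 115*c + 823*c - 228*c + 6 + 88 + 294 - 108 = 90*c^3 + 520*c^2 + 710*c + 280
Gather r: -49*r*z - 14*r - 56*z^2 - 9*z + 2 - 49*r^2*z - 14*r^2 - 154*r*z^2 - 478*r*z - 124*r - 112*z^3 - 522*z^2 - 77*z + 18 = r^2*(-49*z - 14) + r*(-154*z^2 - 527*z - 138) - 112*z^3 - 578*z^2 - 86*z + 20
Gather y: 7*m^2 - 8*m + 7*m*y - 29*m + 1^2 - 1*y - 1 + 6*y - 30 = 7*m^2 - 37*m + y*(7*m + 5) - 30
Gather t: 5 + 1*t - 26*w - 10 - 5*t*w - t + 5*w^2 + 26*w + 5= -5*t*w + 5*w^2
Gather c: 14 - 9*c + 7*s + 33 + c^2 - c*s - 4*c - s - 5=c^2 + c*(-s - 13) + 6*s + 42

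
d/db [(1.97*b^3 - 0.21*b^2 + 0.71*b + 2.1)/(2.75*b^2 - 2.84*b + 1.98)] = (5.4175*b^4 - 11.1896*b^3 + 10.3457*b^2 - 12.3816*b + 7.3698)/(7.5625*b^4 - 15.62*b^3 + 18.9556*b^2 - 11.2464*b + 3.9204)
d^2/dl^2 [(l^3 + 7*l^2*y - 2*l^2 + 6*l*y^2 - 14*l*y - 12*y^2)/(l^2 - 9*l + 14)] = 2*(6*y^2 + 49*y + 49)/(l^3 - 21*l^2 + 147*l - 343)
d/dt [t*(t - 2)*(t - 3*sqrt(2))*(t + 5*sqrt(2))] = 4*t^3 - 6*t^2 + 6*sqrt(2)*t^2 - 60*t - 8*sqrt(2)*t + 60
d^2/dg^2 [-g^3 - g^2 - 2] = -6*g - 2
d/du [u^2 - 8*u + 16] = 2*u - 8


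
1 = 1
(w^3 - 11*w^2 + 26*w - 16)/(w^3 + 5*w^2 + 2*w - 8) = (w^2 - 10*w + 16)/(w^2 + 6*w + 8)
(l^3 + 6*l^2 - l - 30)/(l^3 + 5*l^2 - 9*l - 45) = (l - 2)/(l - 3)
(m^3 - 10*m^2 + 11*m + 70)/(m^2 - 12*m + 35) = m + 2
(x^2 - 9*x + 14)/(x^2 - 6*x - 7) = (x - 2)/(x + 1)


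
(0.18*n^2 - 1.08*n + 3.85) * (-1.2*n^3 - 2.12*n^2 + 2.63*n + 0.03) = -0.216*n^5 + 0.9144*n^4 - 1.857*n^3 - 10.997*n^2 + 10.0931*n + 0.1155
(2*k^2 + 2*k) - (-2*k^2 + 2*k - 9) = 4*k^2 + 9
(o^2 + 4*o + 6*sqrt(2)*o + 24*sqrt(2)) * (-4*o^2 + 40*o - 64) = -4*o^4 - 24*sqrt(2)*o^3 + 24*o^3 + 96*o^2 + 144*sqrt(2)*o^2 - 256*o + 576*sqrt(2)*o - 1536*sqrt(2)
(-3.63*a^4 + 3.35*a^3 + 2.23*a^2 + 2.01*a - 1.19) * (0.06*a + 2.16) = -0.2178*a^5 - 7.6398*a^4 + 7.3698*a^3 + 4.9374*a^2 + 4.2702*a - 2.5704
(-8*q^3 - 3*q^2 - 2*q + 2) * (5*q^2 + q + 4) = -40*q^5 - 23*q^4 - 45*q^3 - 4*q^2 - 6*q + 8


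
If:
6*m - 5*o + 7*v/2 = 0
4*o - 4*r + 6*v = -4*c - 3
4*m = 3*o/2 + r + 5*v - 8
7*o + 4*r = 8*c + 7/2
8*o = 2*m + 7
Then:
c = 5215/1517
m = 1617/3034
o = 3059/3034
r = 36323/6068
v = 799/1517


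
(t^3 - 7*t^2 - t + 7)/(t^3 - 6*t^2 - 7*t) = (t - 1)/t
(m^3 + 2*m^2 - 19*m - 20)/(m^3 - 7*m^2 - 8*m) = (m^2 + m - 20)/(m*(m - 8))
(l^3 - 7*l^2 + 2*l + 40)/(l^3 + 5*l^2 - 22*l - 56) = (l - 5)/(l + 7)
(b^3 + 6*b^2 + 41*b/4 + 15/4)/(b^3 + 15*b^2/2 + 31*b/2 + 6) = (b + 5/2)/(b + 4)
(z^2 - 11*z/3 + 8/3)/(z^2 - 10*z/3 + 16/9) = 3*(z - 1)/(3*z - 2)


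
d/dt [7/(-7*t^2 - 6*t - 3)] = 14*(7*t + 3)/(7*t^2 + 6*t + 3)^2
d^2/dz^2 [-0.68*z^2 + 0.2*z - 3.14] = -1.36000000000000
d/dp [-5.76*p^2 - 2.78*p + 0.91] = -11.52*p - 2.78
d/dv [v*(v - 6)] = 2*v - 6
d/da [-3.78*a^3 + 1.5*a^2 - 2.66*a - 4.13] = -11.34*a^2 + 3.0*a - 2.66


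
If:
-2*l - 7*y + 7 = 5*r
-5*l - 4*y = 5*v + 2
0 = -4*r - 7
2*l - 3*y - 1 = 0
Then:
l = 217/80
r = -7/4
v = -1717/400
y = 59/40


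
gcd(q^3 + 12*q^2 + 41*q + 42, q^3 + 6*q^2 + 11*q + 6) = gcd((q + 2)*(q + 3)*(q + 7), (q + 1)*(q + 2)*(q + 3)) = q^2 + 5*q + 6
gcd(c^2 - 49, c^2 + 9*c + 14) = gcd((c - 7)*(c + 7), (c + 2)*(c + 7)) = c + 7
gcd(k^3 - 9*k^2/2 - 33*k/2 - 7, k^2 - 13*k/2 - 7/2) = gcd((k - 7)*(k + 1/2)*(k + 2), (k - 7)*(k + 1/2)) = k^2 - 13*k/2 - 7/2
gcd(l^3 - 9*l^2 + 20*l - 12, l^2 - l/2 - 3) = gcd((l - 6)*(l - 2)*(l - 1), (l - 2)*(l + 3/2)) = l - 2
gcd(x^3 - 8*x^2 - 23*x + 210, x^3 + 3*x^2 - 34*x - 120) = x^2 - x - 30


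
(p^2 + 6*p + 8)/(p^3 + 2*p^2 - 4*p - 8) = (p + 4)/(p^2 - 4)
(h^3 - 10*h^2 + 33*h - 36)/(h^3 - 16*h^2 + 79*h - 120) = (h^2 - 7*h + 12)/(h^2 - 13*h + 40)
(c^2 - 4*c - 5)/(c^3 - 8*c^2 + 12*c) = (c^2 - 4*c - 5)/(c*(c^2 - 8*c + 12))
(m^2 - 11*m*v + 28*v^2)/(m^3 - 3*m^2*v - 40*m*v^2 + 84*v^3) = (-m + 4*v)/(-m^2 - 4*m*v + 12*v^2)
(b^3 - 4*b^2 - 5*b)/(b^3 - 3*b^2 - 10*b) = (b + 1)/(b + 2)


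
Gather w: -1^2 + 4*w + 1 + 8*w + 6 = 12*w + 6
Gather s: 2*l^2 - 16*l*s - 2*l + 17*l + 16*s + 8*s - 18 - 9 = 2*l^2 + 15*l + s*(24 - 16*l) - 27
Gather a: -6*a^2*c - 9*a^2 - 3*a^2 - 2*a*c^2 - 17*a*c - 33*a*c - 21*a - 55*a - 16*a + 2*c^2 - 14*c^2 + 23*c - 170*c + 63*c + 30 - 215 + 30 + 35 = a^2*(-6*c - 12) + a*(-2*c^2 - 50*c - 92) - 12*c^2 - 84*c - 120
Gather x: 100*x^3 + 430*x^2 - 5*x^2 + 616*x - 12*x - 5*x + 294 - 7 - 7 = 100*x^3 + 425*x^2 + 599*x + 280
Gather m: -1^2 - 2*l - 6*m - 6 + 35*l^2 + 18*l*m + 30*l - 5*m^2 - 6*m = 35*l^2 + 28*l - 5*m^2 + m*(18*l - 12) - 7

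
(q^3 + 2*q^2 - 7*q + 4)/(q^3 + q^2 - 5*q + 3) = (q + 4)/(q + 3)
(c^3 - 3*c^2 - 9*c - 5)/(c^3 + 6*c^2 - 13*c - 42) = (c^3 - 3*c^2 - 9*c - 5)/(c^3 + 6*c^2 - 13*c - 42)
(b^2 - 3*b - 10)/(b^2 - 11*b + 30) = (b + 2)/(b - 6)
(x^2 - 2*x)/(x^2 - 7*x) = (x - 2)/(x - 7)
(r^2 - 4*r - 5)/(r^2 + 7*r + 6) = (r - 5)/(r + 6)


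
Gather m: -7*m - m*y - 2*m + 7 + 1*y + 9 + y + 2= m*(-y - 9) + 2*y + 18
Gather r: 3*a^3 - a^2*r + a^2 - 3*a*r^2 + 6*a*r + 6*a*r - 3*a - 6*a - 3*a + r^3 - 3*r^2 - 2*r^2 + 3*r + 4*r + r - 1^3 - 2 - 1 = 3*a^3 + a^2 - 12*a + r^3 + r^2*(-3*a - 5) + r*(-a^2 + 12*a + 8) - 4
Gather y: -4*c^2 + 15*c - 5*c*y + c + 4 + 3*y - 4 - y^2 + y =-4*c^2 + 16*c - y^2 + y*(4 - 5*c)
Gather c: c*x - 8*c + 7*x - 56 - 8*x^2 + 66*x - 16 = c*(x - 8) - 8*x^2 + 73*x - 72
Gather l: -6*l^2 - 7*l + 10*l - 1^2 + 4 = -6*l^2 + 3*l + 3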